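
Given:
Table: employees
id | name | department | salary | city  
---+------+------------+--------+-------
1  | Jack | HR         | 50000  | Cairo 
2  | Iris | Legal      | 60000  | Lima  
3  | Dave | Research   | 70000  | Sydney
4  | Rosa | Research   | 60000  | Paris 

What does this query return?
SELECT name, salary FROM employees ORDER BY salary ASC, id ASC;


Sorting by salary ASC, then id ASC for ties

4 rows:
Jack, 50000
Iris, 60000
Rosa, 60000
Dave, 70000


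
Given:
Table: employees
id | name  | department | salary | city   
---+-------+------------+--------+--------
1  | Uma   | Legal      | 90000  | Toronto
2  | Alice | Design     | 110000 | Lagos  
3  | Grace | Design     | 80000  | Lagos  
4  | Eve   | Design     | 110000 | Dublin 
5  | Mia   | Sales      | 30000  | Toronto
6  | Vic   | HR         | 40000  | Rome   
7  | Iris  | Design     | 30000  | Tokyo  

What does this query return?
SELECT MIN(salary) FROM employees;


Salaries: 90000, 110000, 80000, 110000, 30000, 40000, 30000
MIN = 30000

30000


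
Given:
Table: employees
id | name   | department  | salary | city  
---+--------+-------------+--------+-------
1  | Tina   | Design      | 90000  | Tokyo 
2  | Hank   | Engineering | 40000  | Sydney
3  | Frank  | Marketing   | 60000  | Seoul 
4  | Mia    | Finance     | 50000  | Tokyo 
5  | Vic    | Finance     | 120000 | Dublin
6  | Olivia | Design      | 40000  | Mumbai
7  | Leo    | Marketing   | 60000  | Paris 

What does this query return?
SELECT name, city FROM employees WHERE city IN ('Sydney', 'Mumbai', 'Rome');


Filtering: city IN ('Sydney', 'Mumbai', 'Rome')
Matching: 2 rows

2 rows:
Hank, Sydney
Olivia, Mumbai


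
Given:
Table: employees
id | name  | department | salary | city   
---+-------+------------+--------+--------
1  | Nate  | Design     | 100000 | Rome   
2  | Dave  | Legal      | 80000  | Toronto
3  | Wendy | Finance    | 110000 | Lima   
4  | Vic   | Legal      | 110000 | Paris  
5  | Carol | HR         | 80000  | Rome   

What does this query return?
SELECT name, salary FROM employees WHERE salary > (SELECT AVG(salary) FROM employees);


Subquery: AVG(salary) = 96000.0
Filtering: salary > 96000.0
  Nate (100000) -> MATCH
  Wendy (110000) -> MATCH
  Vic (110000) -> MATCH


3 rows:
Nate, 100000
Wendy, 110000
Vic, 110000


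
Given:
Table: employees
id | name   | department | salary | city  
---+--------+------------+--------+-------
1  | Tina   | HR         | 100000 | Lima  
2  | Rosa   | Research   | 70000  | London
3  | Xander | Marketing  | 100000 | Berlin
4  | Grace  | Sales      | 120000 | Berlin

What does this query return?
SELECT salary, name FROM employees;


Projecting columns: salary, name

4 rows:
100000, Tina
70000, Rosa
100000, Xander
120000, Grace


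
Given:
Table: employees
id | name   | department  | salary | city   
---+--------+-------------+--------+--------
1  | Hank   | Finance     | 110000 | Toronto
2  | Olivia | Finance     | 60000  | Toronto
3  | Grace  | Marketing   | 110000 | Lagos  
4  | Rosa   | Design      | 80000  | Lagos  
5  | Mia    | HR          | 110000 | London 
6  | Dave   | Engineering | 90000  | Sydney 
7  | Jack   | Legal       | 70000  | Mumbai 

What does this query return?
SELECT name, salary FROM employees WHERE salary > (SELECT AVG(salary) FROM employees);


Subquery: AVG(salary) = 90000.0
Filtering: salary > 90000.0
  Hank (110000) -> MATCH
  Grace (110000) -> MATCH
  Mia (110000) -> MATCH


3 rows:
Hank, 110000
Grace, 110000
Mia, 110000


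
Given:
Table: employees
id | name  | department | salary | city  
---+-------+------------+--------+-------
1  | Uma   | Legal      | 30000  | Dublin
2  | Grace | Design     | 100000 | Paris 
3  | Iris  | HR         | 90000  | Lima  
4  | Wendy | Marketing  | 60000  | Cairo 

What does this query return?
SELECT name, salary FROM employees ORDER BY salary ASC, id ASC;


Sorting by salary ASC, then id ASC for ties

4 rows:
Uma, 30000
Wendy, 60000
Iris, 90000
Grace, 100000


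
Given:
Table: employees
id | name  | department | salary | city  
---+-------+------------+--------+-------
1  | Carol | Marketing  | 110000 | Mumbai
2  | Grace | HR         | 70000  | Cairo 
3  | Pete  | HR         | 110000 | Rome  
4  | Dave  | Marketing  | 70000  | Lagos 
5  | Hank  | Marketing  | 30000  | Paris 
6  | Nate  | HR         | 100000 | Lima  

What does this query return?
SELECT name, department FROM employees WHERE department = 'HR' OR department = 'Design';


Filtering: department = 'HR' OR 'Design'
Matching: 3 rows

3 rows:
Grace, HR
Pete, HR
Nate, HR


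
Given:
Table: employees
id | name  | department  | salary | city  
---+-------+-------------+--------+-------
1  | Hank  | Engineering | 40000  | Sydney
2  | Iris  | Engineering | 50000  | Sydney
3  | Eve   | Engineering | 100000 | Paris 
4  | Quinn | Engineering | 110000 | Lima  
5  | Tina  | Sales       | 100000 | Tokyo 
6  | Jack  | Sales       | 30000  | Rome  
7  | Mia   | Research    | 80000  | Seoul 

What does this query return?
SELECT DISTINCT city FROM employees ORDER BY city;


All 'city' values (row order): Sydney, Sydney, Paris, Lima, Tokyo, Rome, Seoul
Removing duplicates leaves 6 unique value(s).

6 values:
Lima
Paris
Rome
Seoul
Sydney
Tokyo


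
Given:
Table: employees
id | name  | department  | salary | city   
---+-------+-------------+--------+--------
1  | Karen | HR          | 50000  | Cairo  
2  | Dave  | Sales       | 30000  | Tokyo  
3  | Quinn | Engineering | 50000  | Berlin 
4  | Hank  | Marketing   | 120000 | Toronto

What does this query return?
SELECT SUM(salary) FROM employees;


SUM(salary) = 50000 + 30000 + 50000 + 120000 = 250000

250000


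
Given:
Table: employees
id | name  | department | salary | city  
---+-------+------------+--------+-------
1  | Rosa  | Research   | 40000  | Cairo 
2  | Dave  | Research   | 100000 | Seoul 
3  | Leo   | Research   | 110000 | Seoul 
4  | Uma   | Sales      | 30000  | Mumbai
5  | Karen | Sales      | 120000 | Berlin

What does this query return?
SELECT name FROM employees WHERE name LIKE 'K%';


LIKE 'K%' matches names starting with 'K'
Matching: 1

1 rows:
Karen


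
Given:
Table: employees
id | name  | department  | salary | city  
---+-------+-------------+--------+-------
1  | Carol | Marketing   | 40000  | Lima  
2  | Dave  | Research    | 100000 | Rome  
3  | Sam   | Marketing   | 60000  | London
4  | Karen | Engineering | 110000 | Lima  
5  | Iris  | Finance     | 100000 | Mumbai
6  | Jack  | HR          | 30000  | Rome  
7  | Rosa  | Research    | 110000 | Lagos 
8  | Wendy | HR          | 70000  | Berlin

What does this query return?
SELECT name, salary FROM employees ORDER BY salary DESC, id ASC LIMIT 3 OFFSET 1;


Sort by salary DESC (id ASC tiebreak), then skip 1 and take 3
Rows 2 through 4

3 rows:
Rosa, 110000
Dave, 100000
Iris, 100000


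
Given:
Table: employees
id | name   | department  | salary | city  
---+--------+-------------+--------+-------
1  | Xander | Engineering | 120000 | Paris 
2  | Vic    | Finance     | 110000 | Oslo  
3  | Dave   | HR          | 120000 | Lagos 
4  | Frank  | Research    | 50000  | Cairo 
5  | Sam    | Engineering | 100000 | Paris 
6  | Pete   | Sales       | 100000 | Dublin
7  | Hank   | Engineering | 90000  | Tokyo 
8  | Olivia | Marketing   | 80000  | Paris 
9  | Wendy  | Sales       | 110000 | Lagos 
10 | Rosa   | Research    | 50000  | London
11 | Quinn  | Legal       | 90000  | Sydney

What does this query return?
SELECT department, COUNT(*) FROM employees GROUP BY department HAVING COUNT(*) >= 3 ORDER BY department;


Groups with count >= 3:
  Engineering: 3 -> PASS
  Finance: 1 -> filtered out
  HR: 1 -> filtered out
  Legal: 1 -> filtered out
  Marketing: 1 -> filtered out
  Research: 2 -> filtered out
  Sales: 2 -> filtered out


1 groups:
Engineering, 3


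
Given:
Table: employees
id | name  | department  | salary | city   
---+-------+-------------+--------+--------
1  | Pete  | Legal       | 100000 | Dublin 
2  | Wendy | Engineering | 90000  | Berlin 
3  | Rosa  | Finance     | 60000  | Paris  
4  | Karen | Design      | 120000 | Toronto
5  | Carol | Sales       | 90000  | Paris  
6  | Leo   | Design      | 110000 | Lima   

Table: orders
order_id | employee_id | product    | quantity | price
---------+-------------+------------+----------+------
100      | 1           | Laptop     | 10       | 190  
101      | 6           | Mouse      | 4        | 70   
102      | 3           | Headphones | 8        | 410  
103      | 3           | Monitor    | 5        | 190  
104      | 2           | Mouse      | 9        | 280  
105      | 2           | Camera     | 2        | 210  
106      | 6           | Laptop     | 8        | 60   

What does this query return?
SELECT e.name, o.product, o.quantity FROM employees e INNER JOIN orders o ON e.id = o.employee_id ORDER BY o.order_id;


Joining employees.id = orders.employee_id:
  employee Pete (id=1) -> order Laptop
  employee Leo (id=6) -> order Mouse
  employee Rosa (id=3) -> order Headphones
  employee Rosa (id=3) -> order Monitor
  employee Wendy (id=2) -> order Mouse
  employee Wendy (id=2) -> order Camera
  employee Leo (id=6) -> order Laptop


7 rows:
Pete, Laptop, 10
Leo, Mouse, 4
Rosa, Headphones, 8
Rosa, Monitor, 5
Wendy, Mouse, 9
Wendy, Camera, 2
Leo, Laptop, 8


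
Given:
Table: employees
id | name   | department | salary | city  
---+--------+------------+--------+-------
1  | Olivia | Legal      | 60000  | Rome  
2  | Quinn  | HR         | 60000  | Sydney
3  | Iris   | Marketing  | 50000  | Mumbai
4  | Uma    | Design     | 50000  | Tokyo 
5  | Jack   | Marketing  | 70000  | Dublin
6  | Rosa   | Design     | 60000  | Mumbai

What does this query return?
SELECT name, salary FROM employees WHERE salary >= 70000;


Filtering: salary >= 70000
Matching: 1 rows

1 rows:
Jack, 70000


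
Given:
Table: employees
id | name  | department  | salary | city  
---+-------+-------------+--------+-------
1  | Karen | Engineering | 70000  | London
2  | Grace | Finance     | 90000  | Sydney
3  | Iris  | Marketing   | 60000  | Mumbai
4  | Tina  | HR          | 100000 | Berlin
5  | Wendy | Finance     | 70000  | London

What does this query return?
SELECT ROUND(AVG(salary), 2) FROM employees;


SUM(salary) = 390000
COUNT = 5
ROUND(AVG, 2) = ROUND(390000 / 5, 2) = 78000.0

78000.0


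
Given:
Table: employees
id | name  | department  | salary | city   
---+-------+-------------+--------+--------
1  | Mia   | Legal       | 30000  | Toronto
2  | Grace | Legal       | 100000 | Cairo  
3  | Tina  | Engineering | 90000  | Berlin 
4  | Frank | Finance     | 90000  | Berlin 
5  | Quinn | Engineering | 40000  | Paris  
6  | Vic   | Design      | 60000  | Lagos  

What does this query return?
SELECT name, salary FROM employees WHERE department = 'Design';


Filtering: department = 'Design'
Matching rows: 1

1 rows:
Vic, 60000


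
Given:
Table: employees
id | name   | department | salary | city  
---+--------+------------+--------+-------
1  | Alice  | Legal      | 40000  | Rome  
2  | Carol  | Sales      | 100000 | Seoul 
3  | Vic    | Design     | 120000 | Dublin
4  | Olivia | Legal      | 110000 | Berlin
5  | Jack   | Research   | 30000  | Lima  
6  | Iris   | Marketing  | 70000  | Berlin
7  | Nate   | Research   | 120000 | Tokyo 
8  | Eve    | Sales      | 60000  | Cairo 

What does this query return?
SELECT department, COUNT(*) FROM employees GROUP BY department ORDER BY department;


Assigning each row to its department group:
  Alice -> Legal
  Carol -> Sales
  Vic -> Design
  Olivia -> Legal
  Jack -> Research
  Iris -> Marketing
  Nate -> Research
  Eve -> Sales


5 groups:
Design, 1
Legal, 2
Marketing, 1
Research, 2
Sales, 2


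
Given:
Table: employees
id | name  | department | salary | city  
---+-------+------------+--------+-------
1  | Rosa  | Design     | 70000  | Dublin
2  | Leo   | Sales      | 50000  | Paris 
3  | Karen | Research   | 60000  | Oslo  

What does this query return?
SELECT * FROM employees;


SELECT * returns all 3 rows with all columns

3 rows:
1, Rosa, Design, 70000, Dublin
2, Leo, Sales, 50000, Paris
3, Karen, Research, 60000, Oslo


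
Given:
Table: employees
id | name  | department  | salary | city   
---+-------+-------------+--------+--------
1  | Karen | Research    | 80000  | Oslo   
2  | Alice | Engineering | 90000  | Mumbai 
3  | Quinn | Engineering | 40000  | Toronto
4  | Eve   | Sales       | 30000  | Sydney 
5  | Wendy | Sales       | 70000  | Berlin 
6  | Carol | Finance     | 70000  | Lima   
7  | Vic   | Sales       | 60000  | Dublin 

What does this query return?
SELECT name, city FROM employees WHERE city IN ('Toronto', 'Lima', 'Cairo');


Filtering: city IN ('Toronto', 'Lima', 'Cairo')
Matching: 2 rows

2 rows:
Quinn, Toronto
Carol, Lima


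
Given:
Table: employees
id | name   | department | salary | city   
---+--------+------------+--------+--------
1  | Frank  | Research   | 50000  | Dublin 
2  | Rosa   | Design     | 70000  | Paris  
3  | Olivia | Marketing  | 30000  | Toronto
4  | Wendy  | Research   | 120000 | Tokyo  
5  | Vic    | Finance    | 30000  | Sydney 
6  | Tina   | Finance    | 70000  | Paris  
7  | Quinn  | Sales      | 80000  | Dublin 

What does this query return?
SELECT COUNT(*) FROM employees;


COUNT(*) counts all rows

7


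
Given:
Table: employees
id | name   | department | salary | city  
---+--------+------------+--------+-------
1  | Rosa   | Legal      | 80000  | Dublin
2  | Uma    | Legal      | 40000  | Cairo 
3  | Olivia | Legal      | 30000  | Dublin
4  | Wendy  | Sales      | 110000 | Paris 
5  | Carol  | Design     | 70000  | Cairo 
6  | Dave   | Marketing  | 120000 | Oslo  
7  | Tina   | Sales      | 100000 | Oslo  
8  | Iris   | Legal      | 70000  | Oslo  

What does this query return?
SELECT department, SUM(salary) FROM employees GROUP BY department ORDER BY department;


Summing salary within each department:
  Design: 70000 = 70000
  Legal: 80000 + 40000 + 30000 + 70000 = 220000
  Marketing: 120000 = 120000
  Sales: 110000 + 100000 = 210000


4 groups:
Design, 70000
Legal, 220000
Marketing, 120000
Sales, 210000


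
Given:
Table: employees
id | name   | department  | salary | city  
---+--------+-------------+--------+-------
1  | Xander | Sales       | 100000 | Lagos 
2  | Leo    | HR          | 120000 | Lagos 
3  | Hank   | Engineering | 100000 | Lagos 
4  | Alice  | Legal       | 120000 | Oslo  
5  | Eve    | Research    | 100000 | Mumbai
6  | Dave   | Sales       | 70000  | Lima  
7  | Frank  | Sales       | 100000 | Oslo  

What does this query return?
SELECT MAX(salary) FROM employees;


Salaries: 100000, 120000, 100000, 120000, 100000, 70000, 100000
MAX = 120000

120000


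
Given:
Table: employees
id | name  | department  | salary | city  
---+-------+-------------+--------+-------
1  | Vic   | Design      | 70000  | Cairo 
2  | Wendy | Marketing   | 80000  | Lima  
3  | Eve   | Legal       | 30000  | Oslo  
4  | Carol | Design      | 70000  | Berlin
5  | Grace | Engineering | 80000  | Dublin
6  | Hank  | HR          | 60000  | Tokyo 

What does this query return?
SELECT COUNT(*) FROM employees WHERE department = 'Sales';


Counting rows where department = 'Sales'


0


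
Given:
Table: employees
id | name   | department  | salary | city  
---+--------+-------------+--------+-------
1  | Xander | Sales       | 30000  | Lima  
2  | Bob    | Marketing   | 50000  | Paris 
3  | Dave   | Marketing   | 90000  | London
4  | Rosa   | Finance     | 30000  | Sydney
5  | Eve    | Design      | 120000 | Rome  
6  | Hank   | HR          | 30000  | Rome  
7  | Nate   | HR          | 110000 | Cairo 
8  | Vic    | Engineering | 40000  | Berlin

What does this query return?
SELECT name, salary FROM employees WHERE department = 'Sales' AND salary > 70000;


Filtering: department = 'Sales' AND salary > 70000
Matching: 0 rows

Empty result set (0 rows)


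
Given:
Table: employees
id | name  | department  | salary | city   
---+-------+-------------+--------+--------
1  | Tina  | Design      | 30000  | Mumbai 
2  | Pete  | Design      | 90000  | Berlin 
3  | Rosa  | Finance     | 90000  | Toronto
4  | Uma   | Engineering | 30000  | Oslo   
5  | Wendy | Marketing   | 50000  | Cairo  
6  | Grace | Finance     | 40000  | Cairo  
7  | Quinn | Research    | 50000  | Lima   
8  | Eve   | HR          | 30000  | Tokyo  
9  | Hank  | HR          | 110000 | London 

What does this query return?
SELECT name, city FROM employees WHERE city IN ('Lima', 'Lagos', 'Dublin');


Filtering: city IN ('Lima', 'Lagos', 'Dublin')
Matching: 1 rows

1 rows:
Quinn, Lima


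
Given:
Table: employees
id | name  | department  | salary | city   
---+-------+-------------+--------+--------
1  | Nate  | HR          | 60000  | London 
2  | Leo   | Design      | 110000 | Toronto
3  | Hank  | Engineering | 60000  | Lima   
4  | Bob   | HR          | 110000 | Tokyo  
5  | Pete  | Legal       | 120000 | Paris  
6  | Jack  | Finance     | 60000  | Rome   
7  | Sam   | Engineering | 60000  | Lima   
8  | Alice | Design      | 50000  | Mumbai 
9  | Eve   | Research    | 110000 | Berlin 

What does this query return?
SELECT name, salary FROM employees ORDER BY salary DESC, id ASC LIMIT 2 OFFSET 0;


Sort by salary DESC (id ASC tiebreak), then skip 0 and take 2
Rows 1 through 2

2 rows:
Pete, 120000
Leo, 110000


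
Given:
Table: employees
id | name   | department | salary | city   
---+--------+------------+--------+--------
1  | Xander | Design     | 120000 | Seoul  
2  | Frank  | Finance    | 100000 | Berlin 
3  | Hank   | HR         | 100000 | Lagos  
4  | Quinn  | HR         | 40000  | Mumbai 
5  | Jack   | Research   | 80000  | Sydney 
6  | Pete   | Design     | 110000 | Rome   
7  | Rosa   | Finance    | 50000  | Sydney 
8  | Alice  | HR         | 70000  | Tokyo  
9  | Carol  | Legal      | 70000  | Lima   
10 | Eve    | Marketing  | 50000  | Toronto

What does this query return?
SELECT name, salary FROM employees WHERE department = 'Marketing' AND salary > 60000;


Filtering: department = 'Marketing' AND salary > 60000
Matching: 0 rows

Empty result set (0 rows)


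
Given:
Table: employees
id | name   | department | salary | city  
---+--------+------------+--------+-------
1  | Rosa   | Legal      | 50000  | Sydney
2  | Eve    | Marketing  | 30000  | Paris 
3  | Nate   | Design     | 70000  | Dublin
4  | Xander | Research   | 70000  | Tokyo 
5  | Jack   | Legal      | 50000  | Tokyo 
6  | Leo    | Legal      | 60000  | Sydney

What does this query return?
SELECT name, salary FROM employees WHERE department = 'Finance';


Filtering: department = 'Finance'
Matching rows: 0

Empty result set (0 rows)


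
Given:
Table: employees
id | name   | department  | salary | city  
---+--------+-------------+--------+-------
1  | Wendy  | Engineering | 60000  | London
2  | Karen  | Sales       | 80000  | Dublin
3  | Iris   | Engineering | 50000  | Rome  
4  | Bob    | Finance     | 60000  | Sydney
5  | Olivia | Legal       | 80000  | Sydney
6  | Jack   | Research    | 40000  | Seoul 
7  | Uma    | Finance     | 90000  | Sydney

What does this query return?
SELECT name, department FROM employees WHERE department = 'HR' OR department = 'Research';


Filtering: department = 'HR' OR 'Research'
Matching: 1 rows

1 rows:
Jack, Research


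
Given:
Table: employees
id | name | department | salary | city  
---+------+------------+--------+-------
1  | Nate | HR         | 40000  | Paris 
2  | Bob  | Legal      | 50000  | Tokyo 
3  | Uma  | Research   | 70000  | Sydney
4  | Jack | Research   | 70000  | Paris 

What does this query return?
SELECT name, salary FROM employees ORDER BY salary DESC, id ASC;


Sorting by salary DESC, then id ASC for ties

4 rows:
Uma, 70000
Jack, 70000
Bob, 50000
Nate, 40000


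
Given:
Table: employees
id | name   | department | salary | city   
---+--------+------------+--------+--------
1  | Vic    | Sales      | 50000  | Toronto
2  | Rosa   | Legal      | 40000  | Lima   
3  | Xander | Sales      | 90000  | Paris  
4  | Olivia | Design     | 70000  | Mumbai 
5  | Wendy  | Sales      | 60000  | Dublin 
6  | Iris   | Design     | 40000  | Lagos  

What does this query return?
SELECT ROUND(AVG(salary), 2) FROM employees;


SUM(salary) = 350000
COUNT = 6
ROUND(AVG, 2) = ROUND(350000 / 6, 2) = 58333.33

58333.33


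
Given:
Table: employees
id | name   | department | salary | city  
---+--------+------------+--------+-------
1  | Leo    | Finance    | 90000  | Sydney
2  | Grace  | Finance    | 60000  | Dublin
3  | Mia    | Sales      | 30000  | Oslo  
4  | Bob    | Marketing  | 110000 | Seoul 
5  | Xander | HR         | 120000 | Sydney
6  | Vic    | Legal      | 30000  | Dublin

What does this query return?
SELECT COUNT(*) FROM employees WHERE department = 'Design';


Counting rows where department = 'Design'


0


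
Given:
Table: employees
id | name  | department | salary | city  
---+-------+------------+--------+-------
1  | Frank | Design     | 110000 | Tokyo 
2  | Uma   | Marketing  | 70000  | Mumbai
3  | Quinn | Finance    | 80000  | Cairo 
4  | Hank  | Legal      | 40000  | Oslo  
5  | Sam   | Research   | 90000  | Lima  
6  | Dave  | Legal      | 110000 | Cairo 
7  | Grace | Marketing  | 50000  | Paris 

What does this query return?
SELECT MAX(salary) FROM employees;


Salaries: 110000, 70000, 80000, 40000, 90000, 110000, 50000
MAX = 110000

110000


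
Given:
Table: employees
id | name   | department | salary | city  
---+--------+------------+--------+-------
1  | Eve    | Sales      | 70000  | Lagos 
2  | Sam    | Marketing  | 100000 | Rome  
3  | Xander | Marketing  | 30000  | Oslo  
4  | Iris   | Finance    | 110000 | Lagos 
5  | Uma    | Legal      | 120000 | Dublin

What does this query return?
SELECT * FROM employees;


SELECT * returns all 5 rows with all columns

5 rows:
1, Eve, Sales, 70000, Lagos
2, Sam, Marketing, 100000, Rome
3, Xander, Marketing, 30000, Oslo
4, Iris, Finance, 110000, Lagos
5, Uma, Legal, 120000, Dublin


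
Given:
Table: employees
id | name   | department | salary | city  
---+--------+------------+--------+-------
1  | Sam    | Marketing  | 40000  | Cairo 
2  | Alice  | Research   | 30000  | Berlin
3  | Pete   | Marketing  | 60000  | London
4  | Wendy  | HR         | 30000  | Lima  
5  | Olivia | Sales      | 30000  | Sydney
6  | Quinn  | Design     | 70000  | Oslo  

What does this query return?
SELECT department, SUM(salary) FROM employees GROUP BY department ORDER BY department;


Summing salary within each department:
  Design: 70000 = 70000
  HR: 30000 = 30000
  Marketing: 40000 + 60000 = 100000
  Research: 30000 = 30000
  Sales: 30000 = 30000


5 groups:
Design, 70000
HR, 30000
Marketing, 100000
Research, 30000
Sales, 30000


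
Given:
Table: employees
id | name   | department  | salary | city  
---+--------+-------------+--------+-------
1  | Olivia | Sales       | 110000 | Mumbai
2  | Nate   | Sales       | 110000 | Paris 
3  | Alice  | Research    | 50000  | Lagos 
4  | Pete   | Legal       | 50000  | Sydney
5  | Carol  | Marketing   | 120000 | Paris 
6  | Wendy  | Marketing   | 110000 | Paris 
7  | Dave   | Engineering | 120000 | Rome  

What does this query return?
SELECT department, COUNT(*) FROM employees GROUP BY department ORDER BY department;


Assigning each row to its department group:
  Olivia -> Sales
  Nate -> Sales
  Alice -> Research
  Pete -> Legal
  Carol -> Marketing
  Wendy -> Marketing
  Dave -> Engineering


5 groups:
Engineering, 1
Legal, 1
Marketing, 2
Research, 1
Sales, 2


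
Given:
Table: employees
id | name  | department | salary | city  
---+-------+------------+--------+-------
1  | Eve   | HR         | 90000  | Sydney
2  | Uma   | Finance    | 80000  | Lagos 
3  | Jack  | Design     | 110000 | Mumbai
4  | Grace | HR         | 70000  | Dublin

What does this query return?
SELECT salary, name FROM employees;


Projecting columns: salary, name

4 rows:
90000, Eve
80000, Uma
110000, Jack
70000, Grace


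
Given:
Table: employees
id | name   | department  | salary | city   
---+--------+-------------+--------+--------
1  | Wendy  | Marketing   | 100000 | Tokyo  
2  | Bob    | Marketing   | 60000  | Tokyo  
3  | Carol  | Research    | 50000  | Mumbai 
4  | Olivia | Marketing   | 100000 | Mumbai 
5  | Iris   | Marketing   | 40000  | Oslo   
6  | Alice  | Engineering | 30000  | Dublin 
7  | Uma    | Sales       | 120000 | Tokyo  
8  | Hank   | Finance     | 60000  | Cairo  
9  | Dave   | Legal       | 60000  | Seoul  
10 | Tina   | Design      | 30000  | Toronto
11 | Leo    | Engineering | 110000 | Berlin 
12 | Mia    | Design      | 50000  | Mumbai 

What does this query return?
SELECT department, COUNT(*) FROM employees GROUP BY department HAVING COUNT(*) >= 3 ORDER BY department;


Groups with count >= 3:
  Marketing: 4 -> PASS
  Design: 2 -> filtered out
  Engineering: 2 -> filtered out
  Finance: 1 -> filtered out
  Legal: 1 -> filtered out
  Research: 1 -> filtered out
  Sales: 1 -> filtered out


1 groups:
Marketing, 4


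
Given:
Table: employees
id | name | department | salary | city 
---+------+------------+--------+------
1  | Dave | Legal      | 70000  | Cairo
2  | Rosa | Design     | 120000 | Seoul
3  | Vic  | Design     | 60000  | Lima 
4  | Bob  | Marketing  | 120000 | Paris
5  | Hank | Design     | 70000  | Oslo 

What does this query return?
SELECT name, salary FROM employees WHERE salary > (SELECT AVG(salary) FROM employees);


Subquery: AVG(salary) = 88000.0
Filtering: salary > 88000.0
  Rosa (120000) -> MATCH
  Bob (120000) -> MATCH


2 rows:
Rosa, 120000
Bob, 120000


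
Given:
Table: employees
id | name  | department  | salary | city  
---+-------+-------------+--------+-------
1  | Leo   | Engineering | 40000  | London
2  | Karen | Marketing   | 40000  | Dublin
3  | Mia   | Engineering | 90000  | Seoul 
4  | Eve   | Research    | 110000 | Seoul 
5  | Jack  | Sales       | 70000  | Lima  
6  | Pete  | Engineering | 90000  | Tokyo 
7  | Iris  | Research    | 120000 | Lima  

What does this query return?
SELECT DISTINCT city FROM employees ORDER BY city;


All 'city' values (row order): London, Dublin, Seoul, Seoul, Lima, Tokyo, Lima
Removing duplicates leaves 5 unique value(s).

5 values:
Dublin
Lima
London
Seoul
Tokyo


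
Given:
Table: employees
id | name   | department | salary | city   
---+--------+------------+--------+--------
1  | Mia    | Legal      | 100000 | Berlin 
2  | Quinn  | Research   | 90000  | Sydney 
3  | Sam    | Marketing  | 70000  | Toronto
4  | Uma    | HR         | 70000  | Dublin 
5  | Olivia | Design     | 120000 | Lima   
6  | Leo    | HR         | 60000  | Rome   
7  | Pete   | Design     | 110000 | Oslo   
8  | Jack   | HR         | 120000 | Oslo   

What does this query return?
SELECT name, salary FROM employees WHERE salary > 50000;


Filtering: salary > 50000
Matching: 8 rows

8 rows:
Mia, 100000
Quinn, 90000
Sam, 70000
Uma, 70000
Olivia, 120000
Leo, 60000
Pete, 110000
Jack, 120000


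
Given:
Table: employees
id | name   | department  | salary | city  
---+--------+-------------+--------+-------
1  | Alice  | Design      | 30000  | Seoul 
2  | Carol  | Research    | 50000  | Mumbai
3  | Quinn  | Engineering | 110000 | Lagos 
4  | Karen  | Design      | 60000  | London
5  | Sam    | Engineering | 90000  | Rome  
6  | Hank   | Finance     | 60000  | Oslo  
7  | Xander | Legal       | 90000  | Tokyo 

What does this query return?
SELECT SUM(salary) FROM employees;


SUM(salary) = 30000 + 50000 + 110000 + 60000 + 90000 + 60000 + 90000 = 490000

490000


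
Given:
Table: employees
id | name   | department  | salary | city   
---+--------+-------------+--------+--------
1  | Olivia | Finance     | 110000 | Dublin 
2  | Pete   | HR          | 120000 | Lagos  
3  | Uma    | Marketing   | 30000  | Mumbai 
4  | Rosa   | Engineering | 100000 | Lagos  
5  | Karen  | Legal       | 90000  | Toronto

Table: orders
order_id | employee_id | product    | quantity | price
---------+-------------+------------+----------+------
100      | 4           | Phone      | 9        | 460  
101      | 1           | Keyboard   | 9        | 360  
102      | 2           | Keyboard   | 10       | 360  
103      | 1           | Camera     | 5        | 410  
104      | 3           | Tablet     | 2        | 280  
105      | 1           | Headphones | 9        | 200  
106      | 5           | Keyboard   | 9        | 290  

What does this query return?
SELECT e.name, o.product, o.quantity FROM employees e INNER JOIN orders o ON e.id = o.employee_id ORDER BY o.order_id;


Joining employees.id = orders.employee_id:
  employee Rosa (id=4) -> order Phone
  employee Olivia (id=1) -> order Keyboard
  employee Pete (id=2) -> order Keyboard
  employee Olivia (id=1) -> order Camera
  employee Uma (id=3) -> order Tablet
  employee Olivia (id=1) -> order Headphones
  employee Karen (id=5) -> order Keyboard


7 rows:
Rosa, Phone, 9
Olivia, Keyboard, 9
Pete, Keyboard, 10
Olivia, Camera, 5
Uma, Tablet, 2
Olivia, Headphones, 9
Karen, Keyboard, 9


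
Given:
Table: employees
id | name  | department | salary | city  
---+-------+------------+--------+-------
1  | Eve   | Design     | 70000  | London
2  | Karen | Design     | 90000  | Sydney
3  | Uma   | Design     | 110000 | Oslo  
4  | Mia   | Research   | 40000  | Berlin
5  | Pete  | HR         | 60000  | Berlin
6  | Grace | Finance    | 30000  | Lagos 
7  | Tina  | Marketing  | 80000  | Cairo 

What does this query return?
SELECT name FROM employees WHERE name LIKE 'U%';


LIKE 'U%' matches names starting with 'U'
Matching: 1

1 rows:
Uma


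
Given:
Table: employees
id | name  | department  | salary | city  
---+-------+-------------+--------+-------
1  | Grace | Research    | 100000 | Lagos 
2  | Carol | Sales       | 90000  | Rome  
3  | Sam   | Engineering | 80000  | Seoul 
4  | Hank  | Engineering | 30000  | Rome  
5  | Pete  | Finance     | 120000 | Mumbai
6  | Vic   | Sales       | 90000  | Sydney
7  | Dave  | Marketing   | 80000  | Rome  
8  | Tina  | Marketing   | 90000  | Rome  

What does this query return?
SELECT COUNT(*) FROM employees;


COUNT(*) counts all rows

8


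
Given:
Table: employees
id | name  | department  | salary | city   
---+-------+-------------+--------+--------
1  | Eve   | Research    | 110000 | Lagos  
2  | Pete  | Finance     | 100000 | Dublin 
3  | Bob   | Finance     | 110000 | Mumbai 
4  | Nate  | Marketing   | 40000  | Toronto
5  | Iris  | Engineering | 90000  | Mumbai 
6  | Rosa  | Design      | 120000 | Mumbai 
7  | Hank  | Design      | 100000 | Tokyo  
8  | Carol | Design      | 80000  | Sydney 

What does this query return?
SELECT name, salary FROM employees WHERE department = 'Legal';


Filtering: department = 'Legal'
Matching rows: 0

Empty result set (0 rows)


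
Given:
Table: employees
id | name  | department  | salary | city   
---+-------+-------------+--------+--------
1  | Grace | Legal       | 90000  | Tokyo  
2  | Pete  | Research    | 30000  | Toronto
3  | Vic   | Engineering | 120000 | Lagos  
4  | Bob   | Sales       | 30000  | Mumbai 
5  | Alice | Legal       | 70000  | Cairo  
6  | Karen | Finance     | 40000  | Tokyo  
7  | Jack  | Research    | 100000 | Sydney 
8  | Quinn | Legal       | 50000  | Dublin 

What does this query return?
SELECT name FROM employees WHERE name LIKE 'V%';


LIKE 'V%' matches names starting with 'V'
Matching: 1

1 rows:
Vic


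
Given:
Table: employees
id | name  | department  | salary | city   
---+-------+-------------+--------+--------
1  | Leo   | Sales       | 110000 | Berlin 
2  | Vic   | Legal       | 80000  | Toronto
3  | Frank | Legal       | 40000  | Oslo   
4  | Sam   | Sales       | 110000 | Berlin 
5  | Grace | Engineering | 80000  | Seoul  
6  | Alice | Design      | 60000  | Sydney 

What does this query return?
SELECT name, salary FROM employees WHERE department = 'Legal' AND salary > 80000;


Filtering: department = 'Legal' AND salary > 80000
Matching: 0 rows

Empty result set (0 rows)


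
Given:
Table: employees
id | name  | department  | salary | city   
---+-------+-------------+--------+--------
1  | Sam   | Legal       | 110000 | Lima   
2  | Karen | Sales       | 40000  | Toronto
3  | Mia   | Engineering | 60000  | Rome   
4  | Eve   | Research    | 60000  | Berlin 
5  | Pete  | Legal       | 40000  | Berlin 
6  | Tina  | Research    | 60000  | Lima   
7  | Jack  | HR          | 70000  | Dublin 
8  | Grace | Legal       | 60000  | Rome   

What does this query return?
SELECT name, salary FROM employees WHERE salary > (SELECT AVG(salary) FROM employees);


Subquery: AVG(salary) = 62500.0
Filtering: salary > 62500.0
  Sam (110000) -> MATCH
  Jack (70000) -> MATCH


2 rows:
Sam, 110000
Jack, 70000


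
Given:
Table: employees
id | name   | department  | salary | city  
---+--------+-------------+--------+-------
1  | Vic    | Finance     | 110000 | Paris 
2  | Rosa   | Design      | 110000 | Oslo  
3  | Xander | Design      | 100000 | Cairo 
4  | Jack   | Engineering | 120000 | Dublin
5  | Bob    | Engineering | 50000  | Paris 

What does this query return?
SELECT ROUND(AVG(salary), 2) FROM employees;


SUM(salary) = 490000
COUNT = 5
ROUND(AVG, 2) = ROUND(490000 / 5, 2) = 98000.0

98000.0


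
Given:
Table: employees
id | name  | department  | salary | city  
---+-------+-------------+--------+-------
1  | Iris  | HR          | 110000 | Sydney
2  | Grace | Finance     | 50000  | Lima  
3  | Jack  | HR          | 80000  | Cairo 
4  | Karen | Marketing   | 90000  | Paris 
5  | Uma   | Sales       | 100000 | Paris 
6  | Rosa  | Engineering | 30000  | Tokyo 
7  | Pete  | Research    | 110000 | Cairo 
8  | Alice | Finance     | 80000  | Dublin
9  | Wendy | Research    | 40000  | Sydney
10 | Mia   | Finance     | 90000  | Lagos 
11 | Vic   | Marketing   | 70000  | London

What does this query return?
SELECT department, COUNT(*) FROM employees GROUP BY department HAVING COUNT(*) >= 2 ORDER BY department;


Groups with count >= 2:
  Finance: 3 -> PASS
  HR: 2 -> PASS
  Marketing: 2 -> PASS
  Research: 2 -> PASS
  Engineering: 1 -> filtered out
  Sales: 1 -> filtered out


4 groups:
Finance, 3
HR, 2
Marketing, 2
Research, 2


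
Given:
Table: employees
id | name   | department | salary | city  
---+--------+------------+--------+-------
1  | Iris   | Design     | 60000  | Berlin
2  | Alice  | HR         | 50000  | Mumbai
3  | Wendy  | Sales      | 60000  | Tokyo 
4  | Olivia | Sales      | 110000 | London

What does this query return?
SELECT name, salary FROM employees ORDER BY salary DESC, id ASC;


Sorting by salary DESC, then id ASC for ties

4 rows:
Olivia, 110000
Iris, 60000
Wendy, 60000
Alice, 50000


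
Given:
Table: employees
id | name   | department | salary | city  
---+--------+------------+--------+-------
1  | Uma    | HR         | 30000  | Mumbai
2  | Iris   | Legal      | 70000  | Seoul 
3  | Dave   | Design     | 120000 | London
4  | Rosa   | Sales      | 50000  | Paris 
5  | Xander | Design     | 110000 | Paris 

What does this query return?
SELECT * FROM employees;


SELECT * returns all 5 rows with all columns

5 rows:
1, Uma, HR, 30000, Mumbai
2, Iris, Legal, 70000, Seoul
3, Dave, Design, 120000, London
4, Rosa, Sales, 50000, Paris
5, Xander, Design, 110000, Paris


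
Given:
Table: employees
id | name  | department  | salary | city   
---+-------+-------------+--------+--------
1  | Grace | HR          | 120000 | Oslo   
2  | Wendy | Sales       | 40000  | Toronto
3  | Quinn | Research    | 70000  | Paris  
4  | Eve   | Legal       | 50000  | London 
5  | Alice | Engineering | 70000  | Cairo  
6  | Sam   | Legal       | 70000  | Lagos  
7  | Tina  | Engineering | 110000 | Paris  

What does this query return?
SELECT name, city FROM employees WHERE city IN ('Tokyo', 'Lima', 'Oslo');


Filtering: city IN ('Tokyo', 'Lima', 'Oslo')
Matching: 1 rows

1 rows:
Grace, Oslo


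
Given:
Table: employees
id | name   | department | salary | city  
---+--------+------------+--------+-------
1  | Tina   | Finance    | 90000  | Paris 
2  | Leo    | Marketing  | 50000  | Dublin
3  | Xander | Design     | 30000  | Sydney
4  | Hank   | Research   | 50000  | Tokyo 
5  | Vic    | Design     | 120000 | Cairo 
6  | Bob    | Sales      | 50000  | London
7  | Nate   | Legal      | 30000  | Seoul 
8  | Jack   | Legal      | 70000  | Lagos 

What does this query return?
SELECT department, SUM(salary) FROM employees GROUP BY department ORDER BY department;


Summing salary within each department:
  Design: 30000 + 120000 = 150000
  Finance: 90000 = 90000
  Legal: 30000 + 70000 = 100000
  Marketing: 50000 = 50000
  Research: 50000 = 50000
  Sales: 50000 = 50000


6 groups:
Design, 150000
Finance, 90000
Legal, 100000
Marketing, 50000
Research, 50000
Sales, 50000


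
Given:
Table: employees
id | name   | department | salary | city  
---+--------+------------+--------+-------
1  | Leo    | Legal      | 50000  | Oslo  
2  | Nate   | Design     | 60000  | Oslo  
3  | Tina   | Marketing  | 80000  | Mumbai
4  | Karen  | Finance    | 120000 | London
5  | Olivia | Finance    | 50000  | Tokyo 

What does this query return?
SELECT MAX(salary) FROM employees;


Salaries: 50000, 60000, 80000, 120000, 50000
MAX = 120000

120000


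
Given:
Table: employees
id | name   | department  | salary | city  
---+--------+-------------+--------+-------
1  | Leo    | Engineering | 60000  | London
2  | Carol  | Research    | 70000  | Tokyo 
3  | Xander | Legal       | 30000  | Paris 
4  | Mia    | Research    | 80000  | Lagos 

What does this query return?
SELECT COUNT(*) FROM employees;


COUNT(*) counts all rows

4


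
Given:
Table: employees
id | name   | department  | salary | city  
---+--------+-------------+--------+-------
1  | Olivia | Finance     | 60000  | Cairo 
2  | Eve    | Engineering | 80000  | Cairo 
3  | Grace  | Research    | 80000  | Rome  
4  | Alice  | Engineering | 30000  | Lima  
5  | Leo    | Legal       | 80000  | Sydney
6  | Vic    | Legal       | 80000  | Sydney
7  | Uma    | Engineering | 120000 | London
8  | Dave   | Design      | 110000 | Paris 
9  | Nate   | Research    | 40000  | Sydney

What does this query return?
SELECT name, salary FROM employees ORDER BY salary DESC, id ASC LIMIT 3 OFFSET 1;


Sort by salary DESC (id ASC tiebreak), then skip 1 and take 3
Rows 2 through 4

3 rows:
Dave, 110000
Eve, 80000
Grace, 80000


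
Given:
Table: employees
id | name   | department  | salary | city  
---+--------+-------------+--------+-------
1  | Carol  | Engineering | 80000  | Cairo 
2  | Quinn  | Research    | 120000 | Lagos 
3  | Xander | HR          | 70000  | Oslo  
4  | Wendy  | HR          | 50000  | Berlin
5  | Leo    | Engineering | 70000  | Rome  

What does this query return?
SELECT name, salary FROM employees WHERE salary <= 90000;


Filtering: salary <= 90000
Matching: 4 rows

4 rows:
Carol, 80000
Xander, 70000
Wendy, 50000
Leo, 70000


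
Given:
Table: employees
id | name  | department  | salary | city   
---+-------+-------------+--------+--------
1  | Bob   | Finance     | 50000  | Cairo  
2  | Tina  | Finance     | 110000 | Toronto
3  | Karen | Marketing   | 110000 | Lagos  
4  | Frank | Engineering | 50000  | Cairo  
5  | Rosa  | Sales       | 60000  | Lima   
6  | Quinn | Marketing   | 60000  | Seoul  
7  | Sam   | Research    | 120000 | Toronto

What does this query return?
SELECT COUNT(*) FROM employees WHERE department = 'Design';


Counting rows where department = 'Design'


0


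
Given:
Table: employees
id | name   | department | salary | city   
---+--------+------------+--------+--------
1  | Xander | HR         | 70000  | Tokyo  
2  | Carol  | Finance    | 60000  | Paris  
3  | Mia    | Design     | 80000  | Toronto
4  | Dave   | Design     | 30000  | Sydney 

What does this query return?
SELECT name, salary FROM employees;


Projecting columns: name, salary

4 rows:
Xander, 70000
Carol, 60000
Mia, 80000
Dave, 30000


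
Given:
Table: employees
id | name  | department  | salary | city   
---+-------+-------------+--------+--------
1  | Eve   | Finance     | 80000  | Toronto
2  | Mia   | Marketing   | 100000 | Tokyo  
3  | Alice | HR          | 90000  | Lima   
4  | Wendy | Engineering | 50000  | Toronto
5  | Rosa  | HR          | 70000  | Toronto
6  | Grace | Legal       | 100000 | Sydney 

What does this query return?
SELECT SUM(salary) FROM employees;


SUM(salary) = 80000 + 100000 + 90000 + 50000 + 70000 + 100000 = 490000

490000
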